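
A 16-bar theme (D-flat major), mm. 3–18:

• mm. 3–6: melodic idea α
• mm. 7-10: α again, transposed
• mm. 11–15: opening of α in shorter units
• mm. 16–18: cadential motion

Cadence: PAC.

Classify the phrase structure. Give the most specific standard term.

sentence

Basic idea (bars 3–6) + its repetition (bars 7-10) form the presentation; fragmentation and cadence (mm. 11-18) form the continuation — the 16-bar whole is a sentence.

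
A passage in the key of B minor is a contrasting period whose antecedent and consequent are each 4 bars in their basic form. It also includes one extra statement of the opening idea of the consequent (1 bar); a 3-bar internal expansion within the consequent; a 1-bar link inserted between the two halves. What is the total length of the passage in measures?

13 measures

Basic contrasting period: 4 + 4 = 8 bars.
8 (basic form) + 1 (extra statement) + 3 (internal expansion) + 1 (link) = 13.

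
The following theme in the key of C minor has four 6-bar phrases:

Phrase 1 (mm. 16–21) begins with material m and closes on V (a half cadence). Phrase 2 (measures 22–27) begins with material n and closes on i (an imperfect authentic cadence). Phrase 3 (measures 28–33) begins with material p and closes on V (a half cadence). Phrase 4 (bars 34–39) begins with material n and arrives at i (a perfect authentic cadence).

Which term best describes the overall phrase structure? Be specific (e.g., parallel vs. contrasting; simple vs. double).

Four phrases in two halves: the first half (mm. 16-27) ends with an imperfect authentic cadence, the second (mm. 28-39) with a perfect authentic cadence — a large antecedent–consequent pair, i.e. a double period.
Phrase 3 begins with different material from phrase 1, making it contrasting.

contrasting double period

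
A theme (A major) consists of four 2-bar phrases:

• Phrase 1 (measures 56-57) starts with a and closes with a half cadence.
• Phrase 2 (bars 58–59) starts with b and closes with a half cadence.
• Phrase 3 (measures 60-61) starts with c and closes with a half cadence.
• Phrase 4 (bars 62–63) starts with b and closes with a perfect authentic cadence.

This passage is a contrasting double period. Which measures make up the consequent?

measures 60–63

In a double period the four phrases pair into a large antecedent (phrases 1–2, ending half cadence) and a large consequent (phrases 3–4, ending perfect authentic cadence). The consequent spans mm. 60-63.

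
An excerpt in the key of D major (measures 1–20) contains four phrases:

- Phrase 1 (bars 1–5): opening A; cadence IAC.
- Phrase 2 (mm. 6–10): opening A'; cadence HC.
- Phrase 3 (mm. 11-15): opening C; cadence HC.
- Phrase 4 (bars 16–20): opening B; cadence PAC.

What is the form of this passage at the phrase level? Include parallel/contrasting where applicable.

Four phrases in two halves: the first half (measures 1–10) ends with a half cadence, the second (mm. 11–20) with a perfect authentic cadence — a large antecedent–consequent pair, i.e. a double period.
Phrase 3 begins with different material from phrase 1, making it contrasting.

contrasting double period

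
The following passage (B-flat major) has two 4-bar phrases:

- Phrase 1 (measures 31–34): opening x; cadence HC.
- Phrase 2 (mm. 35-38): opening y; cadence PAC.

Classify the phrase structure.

contrasting period

Phrase 1 ends with a half cadence (weaker) and phrase 2 with a perfect authentic cadence (stronger): antecedent + consequent = a period.
The two phrases open with different material (x / y), so the period is contrasting.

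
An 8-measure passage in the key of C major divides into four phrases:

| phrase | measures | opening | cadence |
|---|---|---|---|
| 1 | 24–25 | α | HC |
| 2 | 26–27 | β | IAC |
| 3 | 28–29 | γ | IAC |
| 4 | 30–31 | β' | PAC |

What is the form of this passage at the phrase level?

contrasting double period

Four phrases in two halves: the first half (mm. 24–27) ends with an imperfect authentic cadence, the second (measures 28-31) with a perfect authentic cadence — a large antecedent–consequent pair, i.e. a double period.
Phrase 3 begins with different material from phrase 1, making it contrasting.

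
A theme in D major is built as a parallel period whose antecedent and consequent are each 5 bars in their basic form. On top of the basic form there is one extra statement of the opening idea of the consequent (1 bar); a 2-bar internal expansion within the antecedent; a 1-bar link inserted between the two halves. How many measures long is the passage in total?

14 measures

Basic parallel period: 5 + 5 = 10 bars.
10 (basic form) + 1 (extra statement) + 2 (internal expansion) + 1 (link) = 14.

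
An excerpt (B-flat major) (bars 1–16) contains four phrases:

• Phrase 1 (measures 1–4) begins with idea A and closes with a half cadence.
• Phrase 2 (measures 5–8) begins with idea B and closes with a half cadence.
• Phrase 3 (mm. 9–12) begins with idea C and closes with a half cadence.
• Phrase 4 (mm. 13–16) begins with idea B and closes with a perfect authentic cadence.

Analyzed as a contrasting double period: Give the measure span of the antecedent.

measures 1–8

In a double period the four phrases pair into a large antecedent (phrases 1–2, ending half cadence) and a large consequent (phrases 3–4, ending perfect authentic cadence). The antecedent spans mm. 1–8.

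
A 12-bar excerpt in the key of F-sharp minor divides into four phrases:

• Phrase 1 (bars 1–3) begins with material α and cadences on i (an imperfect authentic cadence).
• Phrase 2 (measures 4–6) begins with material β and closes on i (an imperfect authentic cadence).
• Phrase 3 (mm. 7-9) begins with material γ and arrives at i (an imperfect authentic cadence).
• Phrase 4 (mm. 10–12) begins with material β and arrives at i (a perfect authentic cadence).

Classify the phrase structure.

Four phrases in two halves: the first half (mm. 1–6) ends with an imperfect authentic cadence, the second (mm. 7–12) with a perfect authentic cadence — a large antecedent–consequent pair, i.e. a double period.
Phrase 3 begins with different material from phrase 1, making it contrasting.

contrasting double period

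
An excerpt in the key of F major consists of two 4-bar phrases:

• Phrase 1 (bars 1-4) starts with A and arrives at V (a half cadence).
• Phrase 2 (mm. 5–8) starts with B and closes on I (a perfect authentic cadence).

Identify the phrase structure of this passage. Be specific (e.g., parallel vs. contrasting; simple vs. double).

contrasting period

Phrase 1 ends with a half cadence (weaker) and phrase 2 with a perfect authentic cadence (stronger): antecedent + consequent = a period.
The two phrases open with different material (A / B), so the period is contrasting.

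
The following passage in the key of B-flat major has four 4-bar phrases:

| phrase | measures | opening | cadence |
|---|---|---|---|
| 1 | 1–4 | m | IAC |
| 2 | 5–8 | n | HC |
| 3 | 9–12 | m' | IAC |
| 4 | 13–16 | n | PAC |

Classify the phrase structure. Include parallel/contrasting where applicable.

Four phrases in two halves: the first half (measures 1–8) ends with a half cadence, the second (mm. 9-16) with a perfect authentic cadence — a large antecedent–consequent pair, i.e. a double period.
Phrase 3 begins with the same material as phrase 1, making it parallel.

parallel double period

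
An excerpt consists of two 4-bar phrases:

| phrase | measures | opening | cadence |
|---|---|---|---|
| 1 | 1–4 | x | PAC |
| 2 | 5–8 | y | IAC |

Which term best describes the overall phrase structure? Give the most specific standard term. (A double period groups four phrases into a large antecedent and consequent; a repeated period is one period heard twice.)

The second phrase closes with an imperfect authentic cadence, which is not stronger than the first phrase's perfect authentic cadence; without a weak→strong cadential pair there is no antecedent–consequent relationship, so this is a phrase group rather than a period.

phrase group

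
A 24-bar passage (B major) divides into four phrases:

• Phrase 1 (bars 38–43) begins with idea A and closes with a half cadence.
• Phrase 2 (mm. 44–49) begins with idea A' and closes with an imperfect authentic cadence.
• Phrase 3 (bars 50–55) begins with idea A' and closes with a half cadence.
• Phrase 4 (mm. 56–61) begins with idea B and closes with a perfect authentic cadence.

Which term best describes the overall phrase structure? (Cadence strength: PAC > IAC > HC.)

parallel double period

Four phrases in two halves: the first half (mm. 38–49) ends with an imperfect authentic cadence, the second (measures 50–61) with a perfect authentic cadence — a large antecedent–consequent pair, i.e. a double period.
Phrase 3 begins with the same material as phrase 1, making it parallel.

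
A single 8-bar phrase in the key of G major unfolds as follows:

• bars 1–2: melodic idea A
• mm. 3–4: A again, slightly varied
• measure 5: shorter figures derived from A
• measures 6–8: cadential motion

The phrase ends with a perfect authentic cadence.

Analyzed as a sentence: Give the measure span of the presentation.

The presentation of a sentence is the basic idea (measures 1-2) plus its repetition (bars 3–4); the presentation is therefore mm. 1–4.

measures 1–4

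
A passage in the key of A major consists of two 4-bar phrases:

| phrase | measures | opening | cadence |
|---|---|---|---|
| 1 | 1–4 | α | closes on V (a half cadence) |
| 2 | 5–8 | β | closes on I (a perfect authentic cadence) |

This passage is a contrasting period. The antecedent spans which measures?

The antecedent is the phrase ending with the weaker cadence (half cadence, phrase 1) and the consequent the one ending more conclusively (perfect authentic cadence, phrase 2); the antecedent is bars 1–4.

measures 1–4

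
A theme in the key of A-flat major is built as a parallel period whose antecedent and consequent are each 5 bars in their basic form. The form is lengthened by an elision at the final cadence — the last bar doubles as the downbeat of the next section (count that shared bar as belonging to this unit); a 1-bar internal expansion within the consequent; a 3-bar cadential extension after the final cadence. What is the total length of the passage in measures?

Basic parallel period: 5 + 5 = 10 bars.
10 (basic form) + 1 (internal expansion) + 3 (cadential extension) = 14.
The elision shares a bar with the next section but does not change this unit's count.

14 measures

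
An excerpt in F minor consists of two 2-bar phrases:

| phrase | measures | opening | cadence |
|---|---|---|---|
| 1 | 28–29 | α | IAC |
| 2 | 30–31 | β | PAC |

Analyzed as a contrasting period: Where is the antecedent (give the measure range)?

measures 28–29

The antecedent is the phrase ending with the weaker cadence (imperfect authentic cadence, phrase 1) and the consequent the one ending more conclusively (perfect authentic cadence, phrase 2); the antecedent is mm. 28-29.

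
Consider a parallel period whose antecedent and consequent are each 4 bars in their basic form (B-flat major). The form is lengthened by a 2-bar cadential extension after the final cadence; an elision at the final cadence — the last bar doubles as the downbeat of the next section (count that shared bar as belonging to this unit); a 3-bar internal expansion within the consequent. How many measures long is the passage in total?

13 measures

Basic parallel period: 4 + 4 = 8 bars.
8 (basic form) + 2 (cadential extension) + 3 (internal expansion) = 13.
The elision shares a bar with the next section but does not change this unit's count.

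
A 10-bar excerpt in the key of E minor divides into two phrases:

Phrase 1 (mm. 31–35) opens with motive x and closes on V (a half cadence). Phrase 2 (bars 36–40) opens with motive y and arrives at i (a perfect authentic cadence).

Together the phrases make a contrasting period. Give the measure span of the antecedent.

measures 31–35

The phrase ending with the weaker cadence (half cadence) is the antecedent; the one ending more conclusively (perfect authentic cadence) is the consequent. The antecedent is measures 31–35.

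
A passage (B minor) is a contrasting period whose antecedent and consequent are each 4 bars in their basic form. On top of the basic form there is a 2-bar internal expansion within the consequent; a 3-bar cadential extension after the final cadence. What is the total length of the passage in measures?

13 measures

Basic contrasting period: 4 + 4 = 8 bars.
8 (basic form) + 2 (internal expansion) + 3 (cadential extension) = 13.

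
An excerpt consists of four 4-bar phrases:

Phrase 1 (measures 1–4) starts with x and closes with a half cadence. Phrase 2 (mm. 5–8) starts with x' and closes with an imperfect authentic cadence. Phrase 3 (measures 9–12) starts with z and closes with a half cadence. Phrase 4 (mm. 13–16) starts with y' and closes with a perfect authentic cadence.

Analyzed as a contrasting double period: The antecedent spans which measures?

measures 1–8

In a double period the four phrases pair into a large antecedent (phrases 1–2, ending imperfect authentic cadence) and a large consequent (phrases 3–4, ending perfect authentic cadence). The antecedent spans measures 1-8.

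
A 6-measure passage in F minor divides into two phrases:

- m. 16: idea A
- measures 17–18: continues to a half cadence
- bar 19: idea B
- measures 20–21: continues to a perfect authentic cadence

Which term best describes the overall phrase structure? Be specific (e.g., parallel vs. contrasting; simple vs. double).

Phrase 1 ends with a half cadence (weaker) and phrase 2 with a perfect authentic cadence (stronger): antecedent + consequent = a period.
The two phrases open with different material (A / B), so the period is contrasting.

contrasting period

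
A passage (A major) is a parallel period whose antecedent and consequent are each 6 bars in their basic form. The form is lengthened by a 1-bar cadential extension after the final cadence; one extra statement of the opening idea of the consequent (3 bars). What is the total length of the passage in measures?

16 measures

Basic parallel period: 6 + 6 = 12 bars.
12 (basic form) + 1 (cadential extension) + 3 (extra statement) = 16.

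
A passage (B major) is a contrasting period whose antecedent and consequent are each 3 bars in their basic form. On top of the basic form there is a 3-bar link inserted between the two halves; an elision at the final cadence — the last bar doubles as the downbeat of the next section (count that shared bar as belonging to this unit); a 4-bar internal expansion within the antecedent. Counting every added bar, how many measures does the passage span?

Basic contrasting period: 3 + 3 = 6 bars.
6 (basic form) + 3 (link) + 4 (internal expansion) = 13.
The elision shares a bar with the next section but does not change this unit's count.

13 measures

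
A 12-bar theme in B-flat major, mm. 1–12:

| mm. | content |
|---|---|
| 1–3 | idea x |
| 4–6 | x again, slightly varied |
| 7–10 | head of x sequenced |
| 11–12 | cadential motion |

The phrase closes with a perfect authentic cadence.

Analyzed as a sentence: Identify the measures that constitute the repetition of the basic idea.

The presentation of a sentence is the basic idea (bars 1-3) plus its repetition (mm. 4–6); the repetition of the basic idea is therefore mm. 4–6.

measures 4–6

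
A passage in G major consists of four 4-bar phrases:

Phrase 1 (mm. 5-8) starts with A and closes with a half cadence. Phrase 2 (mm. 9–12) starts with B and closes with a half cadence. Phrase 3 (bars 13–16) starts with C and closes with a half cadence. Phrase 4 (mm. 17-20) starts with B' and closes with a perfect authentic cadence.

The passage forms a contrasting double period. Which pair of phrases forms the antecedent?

In a double period the first pair of phrases (ending half cadence) is the large antecedent and the second pair (ending perfect authentic cadence) is the large consequent; the antecedent is phrases 1 and 2.

phrases 1 and 2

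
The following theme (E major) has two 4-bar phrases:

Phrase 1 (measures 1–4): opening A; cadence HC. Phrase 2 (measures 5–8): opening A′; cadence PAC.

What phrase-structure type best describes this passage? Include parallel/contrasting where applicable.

Phrase 1 ends with a half cadence (weaker) and phrase 2 with a perfect authentic cadence (stronger): antecedent + consequent = a period.
The two phrases open with the same material (A / A′), so the period is parallel.

parallel period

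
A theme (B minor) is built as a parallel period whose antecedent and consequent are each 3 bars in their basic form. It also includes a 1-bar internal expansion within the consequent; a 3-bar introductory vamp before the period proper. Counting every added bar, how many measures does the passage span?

10 measures

Basic parallel period: 3 + 3 = 6 bars.
6 (basic form) + 1 (internal expansion) + 3 (introduction) = 10.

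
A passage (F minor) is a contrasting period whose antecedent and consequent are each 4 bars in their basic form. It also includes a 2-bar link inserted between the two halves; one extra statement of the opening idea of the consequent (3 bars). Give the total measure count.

13 measures

Basic contrasting period: 4 + 4 = 8 bars.
8 (basic form) + 2 (link) + 3 (extra statement) = 13.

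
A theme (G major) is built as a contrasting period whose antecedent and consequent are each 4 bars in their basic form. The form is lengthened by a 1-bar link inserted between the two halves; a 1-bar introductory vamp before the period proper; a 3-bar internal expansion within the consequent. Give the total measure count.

13 measures

Basic contrasting period: 4 + 4 = 8 bars.
8 (basic form) + 1 (link) + 1 (introduction) + 3 (internal expansion) = 13.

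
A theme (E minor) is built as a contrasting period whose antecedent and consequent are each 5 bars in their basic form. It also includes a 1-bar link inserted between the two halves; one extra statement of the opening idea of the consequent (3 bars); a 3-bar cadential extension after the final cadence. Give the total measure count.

Basic contrasting period: 5 + 5 = 10 bars.
10 (basic form) + 1 (link) + 3 (extra statement) + 3 (cadential extension) = 17.

17 measures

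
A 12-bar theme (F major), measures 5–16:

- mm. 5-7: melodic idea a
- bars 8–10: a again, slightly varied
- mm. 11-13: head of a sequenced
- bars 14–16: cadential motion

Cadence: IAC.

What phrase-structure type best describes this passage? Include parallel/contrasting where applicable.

sentence

Basic idea (mm. 5–7) + its repetition (bars 8-10) form the presentation; fragmentation and cadence (mm. 11–16) form the continuation — the 12-bar whole is a sentence.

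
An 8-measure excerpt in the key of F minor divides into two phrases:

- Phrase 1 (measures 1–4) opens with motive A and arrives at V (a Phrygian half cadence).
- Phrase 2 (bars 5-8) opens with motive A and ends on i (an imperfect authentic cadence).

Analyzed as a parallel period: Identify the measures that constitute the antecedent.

The antecedent is the phrase ending with the weaker cadence (Phrygian half cadence, phrase 1) and the consequent the one ending more conclusively (imperfect authentic cadence, phrase 2); the antecedent is mm. 1-4.

measures 1–4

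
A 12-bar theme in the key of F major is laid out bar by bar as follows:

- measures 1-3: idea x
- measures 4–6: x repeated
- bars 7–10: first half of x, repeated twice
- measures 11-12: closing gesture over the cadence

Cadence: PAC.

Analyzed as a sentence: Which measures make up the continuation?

measures 7–12

After the presentation (bars 1–6), the continuation covers the fragmentation through the cadence: measures 7–12.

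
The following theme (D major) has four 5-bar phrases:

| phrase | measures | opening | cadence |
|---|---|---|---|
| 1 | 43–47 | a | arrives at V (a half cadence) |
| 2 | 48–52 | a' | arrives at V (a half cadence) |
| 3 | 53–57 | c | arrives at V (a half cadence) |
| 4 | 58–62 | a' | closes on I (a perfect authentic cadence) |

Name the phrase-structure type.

Four phrases in two halves: the first half (bars 43–52) ends with a half cadence, the second (mm. 53–62) with a perfect authentic cadence — a large antecedent–consequent pair, i.e. a double period.
Phrase 3 begins with different material from phrase 1, making it contrasting.

contrasting double period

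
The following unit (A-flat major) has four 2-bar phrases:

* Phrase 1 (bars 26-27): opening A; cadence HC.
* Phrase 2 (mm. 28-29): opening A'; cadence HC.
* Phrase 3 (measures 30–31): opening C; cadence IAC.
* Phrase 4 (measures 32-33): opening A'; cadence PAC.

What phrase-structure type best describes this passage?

Four phrases in two halves: the first half (bars 26–29) ends with a half cadence, the second (mm. 30-33) with a perfect authentic cadence — a large antecedent–consequent pair, i.e. a double period.
Phrase 3 begins with different material from phrase 1, making it contrasting.

contrasting double period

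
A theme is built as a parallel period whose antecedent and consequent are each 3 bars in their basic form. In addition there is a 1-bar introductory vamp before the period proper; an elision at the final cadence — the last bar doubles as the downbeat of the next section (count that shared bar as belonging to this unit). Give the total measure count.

Basic parallel period: 3 + 3 = 6 bars.
6 (basic form) + 1 (introduction) = 7.
The elision shares a bar with the next section but does not change this unit's count.

7 measures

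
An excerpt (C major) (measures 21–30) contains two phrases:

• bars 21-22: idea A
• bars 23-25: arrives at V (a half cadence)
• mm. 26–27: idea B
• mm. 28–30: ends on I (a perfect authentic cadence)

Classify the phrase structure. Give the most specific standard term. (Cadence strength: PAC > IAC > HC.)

Phrase 1 ends with a half cadence (weaker) and phrase 2 with a perfect authentic cadence (stronger): antecedent + consequent = a period.
The two phrases open with different material (A / B), so the period is contrasting.

contrasting period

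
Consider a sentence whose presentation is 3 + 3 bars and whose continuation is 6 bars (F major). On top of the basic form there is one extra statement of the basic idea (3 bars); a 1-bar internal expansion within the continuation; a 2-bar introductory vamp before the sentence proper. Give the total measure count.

18 measures

Basic sentence: 3 + 3 + 6 = 12 bars.
12 (basic form) + 3 (extra statement) + 1 (internal expansion) + 2 (introduction) = 18.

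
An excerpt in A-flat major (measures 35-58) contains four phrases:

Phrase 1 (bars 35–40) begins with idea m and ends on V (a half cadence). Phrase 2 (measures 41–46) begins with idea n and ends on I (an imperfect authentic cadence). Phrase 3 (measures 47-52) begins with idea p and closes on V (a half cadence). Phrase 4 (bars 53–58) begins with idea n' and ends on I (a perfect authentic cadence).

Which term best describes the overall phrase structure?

contrasting double period

Four phrases in two halves: the first half (mm. 35-46) ends with an imperfect authentic cadence, the second (mm. 47-58) with a perfect authentic cadence — a large antecedent–consequent pair, i.e. a double period.
Phrase 3 begins with different material from phrase 1, making it contrasting.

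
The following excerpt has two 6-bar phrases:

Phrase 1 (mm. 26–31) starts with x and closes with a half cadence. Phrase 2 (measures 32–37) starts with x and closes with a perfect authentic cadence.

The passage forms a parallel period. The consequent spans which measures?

measures 32–37

The antecedent is the phrase ending with the weaker cadence (half cadence, phrase 1) and the consequent the one ending more conclusively (perfect authentic cadence, phrase 2); the consequent is mm. 32-37.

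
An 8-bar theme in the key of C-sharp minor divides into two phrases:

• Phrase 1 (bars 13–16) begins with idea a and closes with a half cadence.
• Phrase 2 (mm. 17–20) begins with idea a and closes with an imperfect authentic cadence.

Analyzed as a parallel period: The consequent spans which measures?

The antecedent is the phrase ending with the weaker cadence (half cadence, phrase 1) and the consequent the one ending more conclusively (imperfect authentic cadence, phrase 2); the consequent is bars 17-20.

measures 17–20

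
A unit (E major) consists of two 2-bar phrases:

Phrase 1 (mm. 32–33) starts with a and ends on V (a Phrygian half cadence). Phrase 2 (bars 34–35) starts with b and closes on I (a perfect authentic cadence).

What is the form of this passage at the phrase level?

Phrase 1 ends with a Phrygian half cadence (weaker) and phrase 2 with a perfect authentic cadence (stronger): antecedent + consequent = a period.
The two phrases open with different material (a / b), so the period is contrasting.

contrasting period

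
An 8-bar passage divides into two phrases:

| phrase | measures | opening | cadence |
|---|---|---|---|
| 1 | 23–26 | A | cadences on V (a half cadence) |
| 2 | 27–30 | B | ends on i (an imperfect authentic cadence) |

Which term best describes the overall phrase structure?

contrasting period

Phrase 1 ends with a half cadence (weaker) and phrase 2 with an imperfect authentic cadence (stronger): antecedent + consequent = a period.
The two phrases open with different material (A / B), so the period is contrasting.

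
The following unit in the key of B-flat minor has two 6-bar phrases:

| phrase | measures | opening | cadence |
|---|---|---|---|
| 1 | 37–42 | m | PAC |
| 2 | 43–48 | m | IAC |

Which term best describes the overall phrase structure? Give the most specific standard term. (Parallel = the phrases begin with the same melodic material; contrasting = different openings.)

The second phrase closes with an imperfect authentic cadence, which is not stronger than the first phrase's perfect authentic cadence; without a weak→strong cadential pair there is no antecedent–consequent relationship, so this is a phrase group rather than a period.

phrase group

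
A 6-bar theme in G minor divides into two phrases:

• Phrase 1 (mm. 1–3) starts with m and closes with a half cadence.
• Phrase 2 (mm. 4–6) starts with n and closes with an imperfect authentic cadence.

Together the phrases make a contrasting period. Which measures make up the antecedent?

measures 1–3

The phrase ending with the weaker cadence (half cadence) is the antecedent; the one ending more conclusively (imperfect authentic cadence) is the consequent. The antecedent is measures 1–3.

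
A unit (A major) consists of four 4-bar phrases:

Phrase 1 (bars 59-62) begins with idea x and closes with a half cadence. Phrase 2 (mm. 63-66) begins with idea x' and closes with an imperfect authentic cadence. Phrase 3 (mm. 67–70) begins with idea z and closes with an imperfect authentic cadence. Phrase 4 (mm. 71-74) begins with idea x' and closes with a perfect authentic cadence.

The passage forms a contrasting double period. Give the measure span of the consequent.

measures 67–74

In a double period the four phrases pair into a large antecedent (phrases 1–2, ending imperfect authentic cadence) and a large consequent (phrases 3–4, ending perfect authentic cadence). The consequent spans measures 67–74.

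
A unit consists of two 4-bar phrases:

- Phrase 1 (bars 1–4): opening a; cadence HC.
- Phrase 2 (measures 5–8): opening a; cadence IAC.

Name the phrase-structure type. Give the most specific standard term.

parallel period

Phrase 1 ends with a half cadence (weaker) and phrase 2 with an imperfect authentic cadence (stronger): antecedent + consequent = a period.
The two phrases open with the same material (a / a), so the period is parallel.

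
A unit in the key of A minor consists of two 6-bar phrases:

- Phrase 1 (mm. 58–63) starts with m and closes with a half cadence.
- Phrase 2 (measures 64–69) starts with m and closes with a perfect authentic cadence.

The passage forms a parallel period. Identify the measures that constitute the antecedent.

The antecedent is the phrase ending with the weaker cadence (half cadence, phrase 1) and the consequent the one ending more conclusively (perfect authentic cadence, phrase 2); the antecedent is bars 58–63.

measures 58–63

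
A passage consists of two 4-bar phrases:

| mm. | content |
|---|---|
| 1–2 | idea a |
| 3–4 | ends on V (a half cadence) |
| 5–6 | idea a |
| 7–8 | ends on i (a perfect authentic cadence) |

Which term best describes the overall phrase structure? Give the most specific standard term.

parallel period

Phrase 1 ends with a half cadence (weaker) and phrase 2 with a perfect authentic cadence (stronger): antecedent + consequent = a period.
The two phrases open with the same material (a / a), so the period is parallel.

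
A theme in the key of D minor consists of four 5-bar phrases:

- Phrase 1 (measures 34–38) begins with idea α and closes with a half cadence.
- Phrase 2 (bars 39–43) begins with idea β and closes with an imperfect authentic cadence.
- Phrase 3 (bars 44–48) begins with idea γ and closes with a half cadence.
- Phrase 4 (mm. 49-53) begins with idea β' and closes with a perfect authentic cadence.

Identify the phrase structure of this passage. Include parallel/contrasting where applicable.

Four phrases in two halves: the first half (bars 34-43) ends with an imperfect authentic cadence, the second (mm. 44–53) with a perfect authentic cadence — a large antecedent–consequent pair, i.e. a double period.
Phrase 3 begins with different material from phrase 1, making it contrasting.

contrasting double period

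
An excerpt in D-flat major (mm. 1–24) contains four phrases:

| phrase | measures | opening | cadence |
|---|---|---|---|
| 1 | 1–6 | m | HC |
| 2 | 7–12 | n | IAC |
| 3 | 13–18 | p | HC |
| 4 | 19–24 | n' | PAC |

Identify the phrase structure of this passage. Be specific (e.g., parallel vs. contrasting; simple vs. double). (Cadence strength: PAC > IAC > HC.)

contrasting double period

Four phrases in two halves: the first half (measures 1–12) ends with an imperfect authentic cadence, the second (measures 13-24) with a perfect authentic cadence — a large antecedent–consequent pair, i.e. a double period.
Phrase 3 begins with different material from phrase 1, making it contrasting.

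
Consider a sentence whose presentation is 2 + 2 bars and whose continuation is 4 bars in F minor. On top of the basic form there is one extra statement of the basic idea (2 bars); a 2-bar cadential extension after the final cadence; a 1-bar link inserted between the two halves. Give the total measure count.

13 measures

Basic sentence: 2 + 2 + 4 = 8 bars.
8 (basic form) + 2 (extra statement) + 2 (cadential extension) + 1 (link) = 13.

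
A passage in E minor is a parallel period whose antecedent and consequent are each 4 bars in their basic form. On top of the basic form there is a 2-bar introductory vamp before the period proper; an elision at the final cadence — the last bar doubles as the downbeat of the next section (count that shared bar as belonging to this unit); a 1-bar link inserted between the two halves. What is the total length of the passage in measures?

Basic parallel period: 4 + 4 = 8 bars.
8 (basic form) + 2 (introduction) + 1 (link) = 11.
The elision shares a bar with the next section but does not change this unit's count.

11 measures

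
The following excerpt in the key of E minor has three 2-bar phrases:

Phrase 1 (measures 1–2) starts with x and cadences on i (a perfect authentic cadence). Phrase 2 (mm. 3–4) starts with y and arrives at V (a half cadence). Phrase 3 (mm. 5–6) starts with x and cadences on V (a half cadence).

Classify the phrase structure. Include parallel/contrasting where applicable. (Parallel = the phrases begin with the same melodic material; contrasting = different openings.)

phrase group

The final phrase closes with a half cadence, which is not stronger than the preceding half cadence; the 3 phrases lack an overall antecedent–consequent design and so form a phrase group.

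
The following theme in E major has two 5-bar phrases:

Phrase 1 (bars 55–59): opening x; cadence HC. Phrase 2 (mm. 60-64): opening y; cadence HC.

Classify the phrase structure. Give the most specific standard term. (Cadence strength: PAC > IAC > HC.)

The second phrase closes with a half cadence, which is not stronger than the first phrase's half cadence; without a weak→strong cadential pair there is no antecedent–consequent relationship, so this is a phrase group rather than a period.

phrase group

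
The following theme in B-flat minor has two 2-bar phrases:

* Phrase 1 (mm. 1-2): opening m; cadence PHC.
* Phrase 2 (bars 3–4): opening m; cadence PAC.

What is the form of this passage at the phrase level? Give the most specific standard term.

parallel period

Phrase 1 ends with a Phrygian half cadence (weaker) and phrase 2 with a perfect authentic cadence (stronger): antecedent + consequent = a period.
The two phrases open with the same material (m / m), so the period is parallel.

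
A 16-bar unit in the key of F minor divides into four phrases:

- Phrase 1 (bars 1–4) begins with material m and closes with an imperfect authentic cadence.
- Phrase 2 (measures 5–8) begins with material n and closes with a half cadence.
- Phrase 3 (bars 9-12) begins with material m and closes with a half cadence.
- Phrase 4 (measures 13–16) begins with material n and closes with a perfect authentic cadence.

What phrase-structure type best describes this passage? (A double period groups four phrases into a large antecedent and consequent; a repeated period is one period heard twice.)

parallel double period

Four phrases in two halves: the first half (mm. 1-8) ends with a half cadence, the second (measures 9–16) with a perfect authentic cadence — a large antecedent–consequent pair, i.e. a double period.
Phrase 3 begins with the same material as phrase 1, making it parallel.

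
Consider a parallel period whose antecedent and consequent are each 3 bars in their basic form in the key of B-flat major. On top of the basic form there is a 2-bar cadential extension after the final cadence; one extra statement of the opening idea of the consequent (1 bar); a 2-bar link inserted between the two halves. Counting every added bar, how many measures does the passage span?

11 measures

Basic parallel period: 3 + 3 = 6 bars.
6 (basic form) + 2 (cadential extension) + 1 (extra statement) + 2 (link) = 11.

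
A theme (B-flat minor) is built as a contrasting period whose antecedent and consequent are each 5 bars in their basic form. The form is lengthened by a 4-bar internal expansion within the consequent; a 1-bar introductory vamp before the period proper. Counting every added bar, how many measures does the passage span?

15 measures

Basic contrasting period: 5 + 5 = 10 bars.
10 (basic form) + 4 (internal expansion) + 1 (introduction) = 15.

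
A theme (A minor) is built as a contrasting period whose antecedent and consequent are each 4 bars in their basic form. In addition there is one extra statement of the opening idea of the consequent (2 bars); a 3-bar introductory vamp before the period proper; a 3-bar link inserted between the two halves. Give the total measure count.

Basic contrasting period: 4 + 4 = 8 bars.
8 (basic form) + 2 (extra statement) + 3 (introduction) + 3 (link) = 16.

16 measures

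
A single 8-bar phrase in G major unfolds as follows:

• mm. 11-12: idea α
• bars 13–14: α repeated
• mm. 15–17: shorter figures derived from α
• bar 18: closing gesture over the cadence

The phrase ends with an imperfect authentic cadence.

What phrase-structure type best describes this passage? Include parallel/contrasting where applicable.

sentence

Basic idea (measures 11–12) + its repetition (mm. 13–14) form the presentation; fragmentation and cadence (bars 15–18) form the continuation — the 8-bar whole is a sentence.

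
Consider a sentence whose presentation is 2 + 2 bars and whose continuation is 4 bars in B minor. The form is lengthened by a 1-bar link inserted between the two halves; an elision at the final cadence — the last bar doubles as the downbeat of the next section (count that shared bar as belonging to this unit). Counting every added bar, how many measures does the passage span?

Basic sentence: 2 + 2 + 4 = 8 bars.
8 (basic form) + 1 (link) = 9.
The elision shares a bar with the next section but does not change this unit's count.

9 measures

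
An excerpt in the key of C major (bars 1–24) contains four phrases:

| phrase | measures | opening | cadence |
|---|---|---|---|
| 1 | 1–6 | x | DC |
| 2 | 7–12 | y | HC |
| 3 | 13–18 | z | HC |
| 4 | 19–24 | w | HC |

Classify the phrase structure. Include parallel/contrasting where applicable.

Phrase 4 ends with a half cadence, no stronger than phrase 2's half cadence, so the four phrases do not form a double period; nor do phrases 3–4 duplicate 1–2, so it is not a repeated period. With no phrase reaching a conclusive cadence, the passage is a phrase group.

phrase group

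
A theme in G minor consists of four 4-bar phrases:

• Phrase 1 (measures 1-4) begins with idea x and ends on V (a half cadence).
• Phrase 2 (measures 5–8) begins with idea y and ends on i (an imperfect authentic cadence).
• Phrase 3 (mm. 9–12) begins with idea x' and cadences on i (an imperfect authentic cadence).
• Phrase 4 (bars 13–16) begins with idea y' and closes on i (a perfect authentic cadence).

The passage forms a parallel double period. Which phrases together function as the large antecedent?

In a double period the first pair of phrases (ending imperfect authentic cadence) is the large antecedent and the second pair (ending perfect authentic cadence) is the large consequent; the antecedent is phrases 1 and 2.

phrases 1 and 2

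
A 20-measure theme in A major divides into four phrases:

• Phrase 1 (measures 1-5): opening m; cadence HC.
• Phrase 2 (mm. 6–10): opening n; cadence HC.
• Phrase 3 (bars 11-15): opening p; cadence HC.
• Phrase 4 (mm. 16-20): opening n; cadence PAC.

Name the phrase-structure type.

Four phrases in two halves: the first half (mm. 1-10) ends with a half cadence, the second (mm. 11–20) with a perfect authentic cadence — a large antecedent–consequent pair, i.e. a double period.
Phrase 3 begins with different material from phrase 1, making it contrasting.

contrasting double period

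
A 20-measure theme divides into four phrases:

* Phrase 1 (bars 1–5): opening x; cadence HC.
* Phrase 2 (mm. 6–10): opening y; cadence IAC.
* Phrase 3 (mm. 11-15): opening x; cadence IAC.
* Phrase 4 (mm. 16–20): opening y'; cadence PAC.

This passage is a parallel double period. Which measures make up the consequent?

In a double period the four phrases pair into a large antecedent (phrases 1–2, ending imperfect authentic cadence) and a large consequent (phrases 3–4, ending perfect authentic cadence). The consequent spans bars 11–20.

measures 11–20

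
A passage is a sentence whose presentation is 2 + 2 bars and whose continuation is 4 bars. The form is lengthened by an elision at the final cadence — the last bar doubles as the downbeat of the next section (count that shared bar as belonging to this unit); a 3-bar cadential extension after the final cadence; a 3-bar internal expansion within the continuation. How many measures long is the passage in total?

14 measures

Basic sentence: 2 + 2 + 4 = 8 bars.
8 (basic form) + 3 (cadential extension) + 3 (internal expansion) = 14.
The elision shares a bar with the next section but does not change this unit's count.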